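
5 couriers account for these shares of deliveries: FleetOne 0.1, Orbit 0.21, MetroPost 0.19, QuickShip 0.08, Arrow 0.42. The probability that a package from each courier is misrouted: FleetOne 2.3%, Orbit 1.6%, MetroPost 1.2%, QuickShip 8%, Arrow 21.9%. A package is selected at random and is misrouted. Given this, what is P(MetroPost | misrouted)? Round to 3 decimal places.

Prior × likelihood for each hypothesis:
  FleetOne: 0.1 × 0.023 = 0.0023
  Orbit: 0.21 × 0.016 = 0.00336
  MetroPost: 0.19 × 0.012 = 0.00228
  QuickShip: 0.08 × 0.08 = 0.0064
  Arrow: 0.42 × 0.219 = 0.09198
Total = 0.10632.
P(MetroPost | evidence) = 0.00228 / 0.10632 ≈ 0.021.

0.021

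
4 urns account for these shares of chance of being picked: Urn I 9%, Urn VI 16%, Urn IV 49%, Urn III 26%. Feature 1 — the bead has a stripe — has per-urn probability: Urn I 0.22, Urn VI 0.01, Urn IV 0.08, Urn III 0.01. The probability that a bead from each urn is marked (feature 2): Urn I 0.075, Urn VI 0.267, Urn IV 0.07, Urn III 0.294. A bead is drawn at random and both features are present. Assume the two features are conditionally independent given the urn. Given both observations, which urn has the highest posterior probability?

Compute prior × likelihood for every hypothesis:
  Urn I: 0.09 × 0.22 × 0.075 = 0.001485
  Urn VI: 0.16 × 0.01 × 0.267 = 0.0004272
  Urn IV: 0.49 × 0.08 × 0.07 = 0.002744
  Urn III: 0.26 × 0.01 × 0.294 = 0.0007644
Sum = 0.0054206.
Largest term belongs to Urn IV, so Urn IV is most probable.

Urn IV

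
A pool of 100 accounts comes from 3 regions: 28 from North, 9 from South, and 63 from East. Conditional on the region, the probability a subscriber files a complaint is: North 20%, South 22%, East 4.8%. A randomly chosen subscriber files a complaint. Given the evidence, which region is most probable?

North

By Bayes' rule, posterior ∝ prior × likelihood:
  North: 0.28 × 0.2 = 0.056
  South: 0.09 × 0.22 = 0.0198
  East: 0.63 × 0.048 = 0.03024
Normalizing constant = 0.10604.
Largest term belongs to North, so North is most probable.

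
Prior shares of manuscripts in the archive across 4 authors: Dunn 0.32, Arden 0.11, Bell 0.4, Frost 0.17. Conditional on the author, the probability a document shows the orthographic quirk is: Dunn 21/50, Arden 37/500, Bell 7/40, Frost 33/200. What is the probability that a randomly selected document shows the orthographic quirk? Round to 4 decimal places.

0.2406

By Bayes' rule, posterior ∝ prior × likelihood:
  Dunn: 0.32 × 0.42 = 0.1344
  Arden: 0.11 × 0.074 = 0.00814
  Bell: 0.4 × 0.175 = 0.07
  Frost: 0.17 × 0.165 = 0.02805
P(quirk) = 0.1344 + 0.00814 + 0.07 + 0.02805 = 0.24059 → 0.2406.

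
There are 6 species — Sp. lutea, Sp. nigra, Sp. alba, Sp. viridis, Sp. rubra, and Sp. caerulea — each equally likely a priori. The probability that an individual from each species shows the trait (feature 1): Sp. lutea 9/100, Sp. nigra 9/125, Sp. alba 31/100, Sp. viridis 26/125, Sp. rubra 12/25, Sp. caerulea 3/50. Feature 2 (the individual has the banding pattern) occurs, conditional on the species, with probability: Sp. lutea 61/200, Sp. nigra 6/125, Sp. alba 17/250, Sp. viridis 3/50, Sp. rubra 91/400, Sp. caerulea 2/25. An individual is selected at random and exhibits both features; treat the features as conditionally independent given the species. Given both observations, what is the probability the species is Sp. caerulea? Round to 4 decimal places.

With a uniform prior (1/6 each), posterior ∝ likelihood:
  Sp. lutea: 0.09 × 0.305 = 0.02745
  Sp. nigra: 0.072 × 0.048 = 0.003456
  Sp. alba: 0.31 × 0.068 = 0.02108
  Sp. viridis: 0.208 × 0.06 = 0.01248
  Sp. rubra: 0.48 × 0.2275 = 0.1092
  Sp. caerulea: 0.06 × 0.08 = 0.0048
Total = 0.178466.
P(Sp. caerulea | evidence) = 0.0048 / 0.178466 ≈ 0.0269.

0.0269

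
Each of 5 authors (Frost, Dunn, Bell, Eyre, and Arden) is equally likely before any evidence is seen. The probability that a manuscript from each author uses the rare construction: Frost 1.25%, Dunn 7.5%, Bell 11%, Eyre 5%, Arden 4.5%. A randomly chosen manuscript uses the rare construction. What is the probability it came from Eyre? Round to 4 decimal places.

0.1709

With a uniform prior (1/5 each), posterior ∝ likelihood:
  Frost: 0.0125
  Dunn: 0.075
  Bell: 0.11
  Eyre: 0.05
  Arden: 0.045
Normalizing constant = 0.2925.
P(Eyre | evidence) = 0.05 / 0.2925 ≈ 0.1709.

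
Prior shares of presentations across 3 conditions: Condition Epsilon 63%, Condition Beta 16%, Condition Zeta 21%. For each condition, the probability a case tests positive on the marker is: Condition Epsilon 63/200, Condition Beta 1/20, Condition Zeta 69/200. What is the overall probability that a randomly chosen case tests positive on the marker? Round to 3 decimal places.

0.279

By Bayes' rule, posterior ∝ prior × likelihood:
  Condition Epsilon: 0.63 × 0.315 = 0.19845
  Condition Beta: 0.16 × 0.05 = 0.008
  Condition Zeta: 0.21 × 0.345 = 0.07245
P(marker-positive) = 0.19845 + 0.008 + 0.07245 = 0.2789 → 0.279.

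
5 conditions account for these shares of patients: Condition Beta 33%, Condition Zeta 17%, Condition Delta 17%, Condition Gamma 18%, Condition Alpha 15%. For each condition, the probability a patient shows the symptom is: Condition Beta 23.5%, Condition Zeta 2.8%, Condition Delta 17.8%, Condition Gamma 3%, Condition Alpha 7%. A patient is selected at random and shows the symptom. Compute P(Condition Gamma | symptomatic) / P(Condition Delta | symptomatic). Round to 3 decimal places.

0.178

Unnormalized posteriors (prior × likelihood):
  Condition Beta: 0.33 × 0.235 = 0.07755
  Condition Zeta: 0.17 × 0.028 = 0.00476
  Condition Delta: 0.17 × 0.178 = 0.03026
  Condition Gamma: 0.18 × 0.03 = 0.0054
  Condition Alpha: 0.15 × 0.07 = 0.0105
Sum = 0.12847.
The ratio is 0.0054 / 0.03026 (the normalizer cancels) = 0.178.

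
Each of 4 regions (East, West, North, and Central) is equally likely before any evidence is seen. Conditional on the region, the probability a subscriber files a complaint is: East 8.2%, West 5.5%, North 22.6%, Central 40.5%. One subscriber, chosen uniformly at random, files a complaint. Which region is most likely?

With a uniform prior (1/4 each), posterior ∝ likelihood:
  East: 0.082
  West: 0.055
  North: 0.226
  Central: 0.405
Normalizing constant = 0.768.
Largest term belongs to Central, so Central is most probable.

Central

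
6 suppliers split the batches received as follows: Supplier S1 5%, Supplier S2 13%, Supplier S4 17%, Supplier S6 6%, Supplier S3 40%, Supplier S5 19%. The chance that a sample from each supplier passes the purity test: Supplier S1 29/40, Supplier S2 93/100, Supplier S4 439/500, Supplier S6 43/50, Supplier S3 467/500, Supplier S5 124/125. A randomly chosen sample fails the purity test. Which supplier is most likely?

Taking complements, P(off-spec | each) = Supplier S1 0.275, Supplier S2 0.07, Supplier S4 0.122, Supplier S6 0.14, Supplier S3 0.066, Supplier S5 0.008.
By Bayes' rule, posterior ∝ prior × likelihood:
  Supplier S1: 0.05 × 0.275 = 0.01375
  Supplier S2: 0.13 × 0.07 = 0.0091
  Supplier S4: 0.17 × 0.122 = 0.02074
  Supplier S6: 0.06 × 0.14 = 0.0084
  Supplier S3: 0.4 × 0.066 = 0.0264
  Supplier S5: 0.19 × 0.008 = 0.00152
Total = 0.07991.
Largest term belongs to Supplier S3, so Supplier S3 is most probable.

Supplier S3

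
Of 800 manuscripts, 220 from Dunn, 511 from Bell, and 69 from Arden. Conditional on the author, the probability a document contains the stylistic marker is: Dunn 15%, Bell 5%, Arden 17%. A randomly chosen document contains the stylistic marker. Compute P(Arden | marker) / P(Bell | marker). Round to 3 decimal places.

0.459

Unnormalized posteriors (prior × likelihood):
  Dunn: 0.275 × 0.15 = 0.04125
  Bell: 0.63875 × 0.05 = 0.0319375
  Arden: 0.08625 × 0.17 = 0.0146625
Total = 0.08785.
The ratio is 0.0146625 / 0.0319375 (the normalizer cancels) = 0.459.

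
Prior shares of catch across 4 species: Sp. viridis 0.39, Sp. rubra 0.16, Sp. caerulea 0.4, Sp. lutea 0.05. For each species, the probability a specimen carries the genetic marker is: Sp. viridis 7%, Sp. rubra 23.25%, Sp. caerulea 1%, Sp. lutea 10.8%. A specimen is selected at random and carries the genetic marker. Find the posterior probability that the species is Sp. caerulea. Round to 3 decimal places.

0.054

Compute prior × likelihood for every hypothesis:
  Sp. viridis: 0.39 × 0.07 = 0.0273
  Sp. rubra: 0.16 × 0.2325 = 0.0372
  Sp. caerulea: 0.4 × 0.01 = 0.004
  Sp. lutea: 0.05 × 0.108 = 0.0054
Normalizing constant = 0.0739.
P(Sp. caerulea | evidence) = 0.004 / 0.0739 ≈ 0.054.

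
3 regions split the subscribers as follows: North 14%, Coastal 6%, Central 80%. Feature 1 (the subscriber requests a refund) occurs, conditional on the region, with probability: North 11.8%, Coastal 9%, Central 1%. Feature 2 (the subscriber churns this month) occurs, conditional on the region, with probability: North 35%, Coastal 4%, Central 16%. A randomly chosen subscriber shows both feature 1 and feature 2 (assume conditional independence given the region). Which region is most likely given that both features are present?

North

By Bayes' rule, posterior ∝ prior × likelihood:
  North: 0.14 × 0.118 × 0.35 = 0.005782
  Coastal: 0.06 × 0.09 × 0.04 = 0.000216
  Central: 0.8 × 0.01 × 0.16 = 0.00128
Sum = 0.007278.
Largest term belongs to North, so North is most probable.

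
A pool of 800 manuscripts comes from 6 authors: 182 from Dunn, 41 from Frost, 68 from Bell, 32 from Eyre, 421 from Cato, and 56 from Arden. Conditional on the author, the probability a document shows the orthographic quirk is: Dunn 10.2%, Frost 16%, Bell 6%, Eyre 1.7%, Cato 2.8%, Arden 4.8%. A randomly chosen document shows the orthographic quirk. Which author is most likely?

Unnormalized posteriors (prior × likelihood):
  Dunn: 0.2275 × 0.102 = 0.023205
  Frost: 0.05125 × 0.16 = 0.0082
  Bell: 0.085 × 0.06 = 0.0051
  Eyre: 0.04 × 0.017 = 0.00068
  Cato: 0.52625 × 0.028 = 0.014735
  Arden: 0.07 × 0.048 = 0.00336
Sum = 0.05528.
Largest term belongs to Dunn, so Dunn is most probable.

Dunn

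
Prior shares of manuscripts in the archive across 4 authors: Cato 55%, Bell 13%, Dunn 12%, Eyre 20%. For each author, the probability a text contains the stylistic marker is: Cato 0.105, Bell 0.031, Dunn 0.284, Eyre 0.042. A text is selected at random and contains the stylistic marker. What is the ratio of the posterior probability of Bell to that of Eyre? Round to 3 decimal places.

0.480

Unnormalized posteriors (prior × likelihood):
  Cato: 0.55 × 0.105 = 0.05775
  Bell: 0.13 × 0.031 = 0.00403
  Dunn: 0.12 × 0.284 = 0.03408
  Eyre: 0.2 × 0.042 = 0.0084
Normalizing constant = 0.10426.
The ratio is 0.00403 / 0.0084 (the normalizer cancels) = 0.480.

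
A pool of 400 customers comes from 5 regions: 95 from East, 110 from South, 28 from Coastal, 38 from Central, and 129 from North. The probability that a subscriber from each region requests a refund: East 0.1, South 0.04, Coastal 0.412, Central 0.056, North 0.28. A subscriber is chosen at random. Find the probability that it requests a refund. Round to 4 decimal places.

By Bayes' rule, posterior ∝ prior × likelihood:
  East: 0.2375 × 0.1 = 0.02375
  South: 0.275 × 0.04 = 0.011
  Coastal: 0.07 × 0.412 = 0.02884
  Central: 0.095 × 0.056 = 0.00532
  North: 0.3225 × 0.28 = 0.0903
P(refund) = 0.02375 + 0.011 + 0.02884 + 0.00532 + 0.0903 = 0.15921 → 0.1592.

0.1592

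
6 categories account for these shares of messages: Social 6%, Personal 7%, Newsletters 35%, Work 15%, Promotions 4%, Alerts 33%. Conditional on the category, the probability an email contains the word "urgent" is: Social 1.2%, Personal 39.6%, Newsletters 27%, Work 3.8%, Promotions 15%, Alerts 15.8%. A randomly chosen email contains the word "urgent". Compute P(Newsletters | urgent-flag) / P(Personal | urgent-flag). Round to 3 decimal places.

Prior × likelihood for each hypothesis:
  Social: 0.06 × 0.012 = 0.00072
  Personal: 0.07 × 0.396 = 0.02772
  Newsletters: 0.35 × 0.27 = 0.0945
  Work: 0.15 × 0.038 = 0.0057
  Promotions: 0.04 × 0.15 = 0.006
  Alerts: 0.33 × 0.158 = 0.05214
Total = 0.18678.
The ratio is 0.0945 / 0.02772 (the normalizer cancels) = 3.409.

3.409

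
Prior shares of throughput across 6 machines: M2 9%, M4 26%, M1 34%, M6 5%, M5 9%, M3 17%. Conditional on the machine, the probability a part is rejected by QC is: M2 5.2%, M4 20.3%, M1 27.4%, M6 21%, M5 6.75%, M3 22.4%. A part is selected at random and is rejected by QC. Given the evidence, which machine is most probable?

M1

Prior × likelihood for each hypothesis:
  M2: 0.09 × 0.052 = 0.00468
  M4: 0.26 × 0.203 = 0.05278
  M1: 0.34 × 0.274 = 0.09316
  M6: 0.05 × 0.21 = 0.0105
  M5: 0.09 × 0.0675 = 0.006075
  M3: 0.17 × 0.224 = 0.03808
Total = 0.205275.
Largest term belongs to M1, so M1 is most probable.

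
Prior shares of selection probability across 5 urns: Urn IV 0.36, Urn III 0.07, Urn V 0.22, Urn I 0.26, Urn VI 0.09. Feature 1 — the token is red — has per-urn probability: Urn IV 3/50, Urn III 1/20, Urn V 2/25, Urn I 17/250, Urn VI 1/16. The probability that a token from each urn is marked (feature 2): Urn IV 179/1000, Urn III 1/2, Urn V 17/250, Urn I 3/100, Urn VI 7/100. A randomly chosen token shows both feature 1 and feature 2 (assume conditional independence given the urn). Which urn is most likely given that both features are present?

Urn IV

Unnormalized posteriors (prior × likelihood):
  Urn IV: 0.36 × 0.06 × 0.179 = 0.0038664
  Urn III: 0.07 × 0.05 × 0.5 = 0.00175
  Urn V: 0.22 × 0.08 × 0.068 = 0.0011968
  Urn I: 0.26 × 0.068 × 0.03 = 0.0005304
  Urn VI: 0.09 × 0.0625 × 0.07 = 0.00039375
Normalizing constant = 0.00773735.
Largest term belongs to Urn IV, so Urn IV is most probable.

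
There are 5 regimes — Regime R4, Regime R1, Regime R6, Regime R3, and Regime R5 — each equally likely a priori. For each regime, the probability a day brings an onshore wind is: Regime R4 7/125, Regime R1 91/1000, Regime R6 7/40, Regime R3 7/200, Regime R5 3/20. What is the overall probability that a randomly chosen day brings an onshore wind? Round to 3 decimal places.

0.101

Since the prior is uniform, the posterior is proportional to the likelihood:
  Regime R4: 0.056
  Regime R1: 0.091
  Regime R6: 0.175
  Regime R3: 0.035
  Regime R5: 0.15
P(onshore) = (1/5) × (0.056 + 0.091 + 0.175 + 0.035 + 0.15) = 0.507/5 ≈ 0.101.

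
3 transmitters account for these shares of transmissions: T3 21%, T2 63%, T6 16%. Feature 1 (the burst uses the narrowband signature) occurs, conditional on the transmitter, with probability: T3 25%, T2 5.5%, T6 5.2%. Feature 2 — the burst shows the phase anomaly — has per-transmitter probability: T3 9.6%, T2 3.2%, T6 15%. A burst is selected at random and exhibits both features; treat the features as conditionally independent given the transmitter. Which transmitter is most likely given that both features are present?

T3

Prior × likelihood for each hypothesis:
  T3: 0.21 × 0.25 × 0.096 = 0.00504
  T2: 0.63 × 0.055 × 0.032 = 0.0011088
  T6: 0.16 × 0.052 × 0.15 = 0.001248
Normalizing constant = 0.0073968.
Largest term belongs to T3, so T3 is most probable.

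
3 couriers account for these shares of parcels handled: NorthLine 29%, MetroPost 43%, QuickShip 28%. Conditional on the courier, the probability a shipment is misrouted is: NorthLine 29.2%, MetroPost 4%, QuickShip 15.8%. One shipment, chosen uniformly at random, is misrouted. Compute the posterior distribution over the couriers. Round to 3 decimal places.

NorthLine 0.580, MetroPost 0.118, QuickShip 0.303

Prior × likelihood for each hypothesis:
  NorthLine: 0.29 × 0.292 = 0.08468
  MetroPost: 0.43 × 0.04 = 0.0172
  QuickShip: 0.28 × 0.158 = 0.04424
Normalizing constant = 0.14612.
P(NorthLine | misrouted) = 0.08468/0.14612 ≈ 0.580
P(MetroPost | misrouted) = 0.0172/0.14612 ≈ 0.118
P(QuickShip | misrouted) = 0.04424/0.14612 ≈ 0.303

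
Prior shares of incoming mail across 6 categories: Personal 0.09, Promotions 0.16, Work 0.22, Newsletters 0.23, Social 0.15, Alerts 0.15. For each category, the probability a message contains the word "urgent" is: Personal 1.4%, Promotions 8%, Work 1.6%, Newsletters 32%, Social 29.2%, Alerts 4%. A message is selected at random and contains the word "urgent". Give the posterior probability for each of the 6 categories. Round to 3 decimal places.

Unnormalized posteriors (prior × likelihood):
  Personal: 0.09 × 0.014 = 0.00126
  Promotions: 0.16 × 0.08 = 0.0128
  Work: 0.22 × 0.016 = 0.00352
  Newsletters: 0.23 × 0.32 = 0.0736
  Social: 0.15 × 0.292 = 0.0438
  Alerts: 0.15 × 0.04 = 0.006
Normalizing constant = 0.14098.
P(Personal | urgent-flag) = 0.00126/0.14098 ≈ 0.009
P(Promotions | urgent-flag) = 0.0128/0.14098 ≈ 0.091
P(Work | urgent-flag) = 0.00352/0.14098 ≈ 0.025
P(Newsletters | urgent-flag) = 0.0736/0.14098 ≈ 0.522
P(Social | urgent-flag) = 0.0438/0.14098 ≈ 0.311
P(Alerts | urgent-flag) = 0.006/0.14098 ≈ 0.043

Personal 0.009, Promotions 0.091, Work 0.025, Newsletters 0.522, Social 0.311, Alerts 0.043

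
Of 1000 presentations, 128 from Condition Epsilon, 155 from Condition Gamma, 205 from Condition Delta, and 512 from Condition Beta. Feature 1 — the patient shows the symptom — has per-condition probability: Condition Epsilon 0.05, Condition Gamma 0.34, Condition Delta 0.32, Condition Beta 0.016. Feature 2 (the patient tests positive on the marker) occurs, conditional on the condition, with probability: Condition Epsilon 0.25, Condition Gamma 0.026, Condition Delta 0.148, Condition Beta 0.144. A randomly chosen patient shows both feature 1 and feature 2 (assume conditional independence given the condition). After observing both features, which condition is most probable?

Compute prior × likelihood for every hypothesis:
  Condition Epsilon: 0.128 × 0.05 × 0.25 = 0.0016
  Condition Gamma: 0.155 × 0.34 × 0.026 = 0.0013702
  Condition Delta: 0.205 × 0.32 × 0.148 = 0.0097088
  Condition Beta: 0.512 × 0.016 × 0.144 = 0.001179648
Sum = 0.013858648.
Largest term belongs to Condition Delta, so Condition Delta is most probable.

Condition Delta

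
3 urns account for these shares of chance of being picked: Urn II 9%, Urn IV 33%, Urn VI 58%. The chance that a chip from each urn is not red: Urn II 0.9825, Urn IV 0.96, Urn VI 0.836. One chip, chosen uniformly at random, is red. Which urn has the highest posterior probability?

Urn VI

Taking complements, P(red | each) = Urn II 0.0175, Urn IV 0.04, Urn VI 0.164.
Prior × likelihood for each hypothesis:
  Urn II: 0.09 × 0.0175 = 0.001575
  Urn IV: 0.33 × 0.04 = 0.0132
  Urn VI: 0.58 × 0.164 = 0.09512
Total = 0.109895.
Largest term belongs to Urn VI, so Urn VI is most probable.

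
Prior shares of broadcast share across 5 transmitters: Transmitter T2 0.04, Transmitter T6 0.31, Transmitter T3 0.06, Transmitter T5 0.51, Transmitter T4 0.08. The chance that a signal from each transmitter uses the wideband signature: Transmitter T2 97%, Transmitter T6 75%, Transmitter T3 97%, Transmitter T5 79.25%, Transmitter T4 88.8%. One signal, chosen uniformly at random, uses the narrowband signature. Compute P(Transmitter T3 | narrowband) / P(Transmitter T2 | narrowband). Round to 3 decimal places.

1.500

Taking complements, P(narrowband | each) = Transmitter T2 0.03, Transmitter T6 0.25, Transmitter T3 0.03, Transmitter T5 0.2075, Transmitter T4 0.112.
Unnormalized posteriors (prior × likelihood):
  Transmitter T2: 0.04 × 0.03 = 0.0012
  Transmitter T6: 0.31 × 0.25 = 0.0775
  Transmitter T3: 0.06 × 0.03 = 0.0018
  Transmitter T5: 0.51 × 0.2075 = 0.105825
  Transmitter T4: 0.08 × 0.112 = 0.00896
Sum = 0.195285.
The ratio is 0.0018 / 0.0012 (the normalizer cancels) = 1.500.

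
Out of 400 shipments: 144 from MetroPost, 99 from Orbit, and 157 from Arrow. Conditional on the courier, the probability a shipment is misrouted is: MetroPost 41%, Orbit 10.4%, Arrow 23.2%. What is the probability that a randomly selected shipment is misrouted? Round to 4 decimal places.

Compute prior × likelihood for every hypothesis:
  MetroPost: 0.36 × 0.41 = 0.1476
  Orbit: 0.2475 × 0.104 = 0.02574
  Arrow: 0.3925 × 0.232 = 0.09106
P(misrouted) = 0.1476 + 0.02574 + 0.09106 = 0.2644 → 0.2644.

0.2644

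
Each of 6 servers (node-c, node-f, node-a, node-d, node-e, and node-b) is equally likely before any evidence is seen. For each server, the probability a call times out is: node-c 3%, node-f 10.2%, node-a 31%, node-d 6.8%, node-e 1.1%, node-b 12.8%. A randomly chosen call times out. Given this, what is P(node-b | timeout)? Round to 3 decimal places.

0.197

With a uniform prior (1/6 each), posterior ∝ likelihood:
  node-c: 0.03
  node-f: 0.102
  node-a: 0.31
  node-d: 0.068
  node-e: 0.011
  node-b: 0.128
Total = 0.649.
P(node-b | evidence) = 0.128 / 0.649 ≈ 0.197.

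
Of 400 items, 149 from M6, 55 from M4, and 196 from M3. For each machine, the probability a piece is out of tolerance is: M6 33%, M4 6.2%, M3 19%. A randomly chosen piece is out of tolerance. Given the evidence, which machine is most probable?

M6

By Bayes' rule, posterior ∝ prior × likelihood:
  M6: 0.3725 × 0.33 = 0.122925
  M4: 0.1375 × 0.062 = 0.008525
  M3: 0.49 × 0.19 = 0.0931
Normalizing constant = 0.22455.
Largest term belongs to M6, so M6 is most probable.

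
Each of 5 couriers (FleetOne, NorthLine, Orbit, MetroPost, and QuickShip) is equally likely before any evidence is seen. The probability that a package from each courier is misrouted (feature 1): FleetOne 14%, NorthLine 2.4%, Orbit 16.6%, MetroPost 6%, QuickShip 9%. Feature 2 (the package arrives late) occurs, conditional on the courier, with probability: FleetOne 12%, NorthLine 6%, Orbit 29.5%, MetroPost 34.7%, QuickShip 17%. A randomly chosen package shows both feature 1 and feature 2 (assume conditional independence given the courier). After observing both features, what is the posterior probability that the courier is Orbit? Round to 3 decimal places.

0.474

With a uniform prior (1/5 each), posterior ∝ likelihood:
  FleetOne: 0.14 × 0.12 = 0.0168
  NorthLine: 0.024 × 0.06 = 0.00144
  Orbit: 0.166 × 0.295 = 0.04897
  MetroPost: 0.06 × 0.347 = 0.02082
  QuickShip: 0.09 × 0.17 = 0.0153
Total = 0.10333.
P(Orbit | evidence) = 0.04897 / 0.10333 ≈ 0.474.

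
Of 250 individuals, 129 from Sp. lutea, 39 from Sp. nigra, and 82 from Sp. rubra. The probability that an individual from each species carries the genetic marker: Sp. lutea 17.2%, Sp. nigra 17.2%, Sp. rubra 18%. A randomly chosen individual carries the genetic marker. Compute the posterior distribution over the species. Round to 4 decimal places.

Compute prior × likelihood for every hypothesis:
  Sp. lutea: 0.516 × 0.172 = 0.088752
  Sp. nigra: 0.156 × 0.172 = 0.026832
  Sp. rubra: 0.328 × 0.18 = 0.05904
Sum = 0.174624.
P(Sp. lutea | marker) = 0.088752/0.174624 ≈ 0.5082
P(Sp. nigra | marker) = 0.026832/0.174624 ≈ 0.1537
P(Sp. rubra | marker) = 0.05904/0.174624 ≈ 0.3381

Sp. lutea 0.5082, Sp. nigra 0.1537, Sp. rubra 0.3381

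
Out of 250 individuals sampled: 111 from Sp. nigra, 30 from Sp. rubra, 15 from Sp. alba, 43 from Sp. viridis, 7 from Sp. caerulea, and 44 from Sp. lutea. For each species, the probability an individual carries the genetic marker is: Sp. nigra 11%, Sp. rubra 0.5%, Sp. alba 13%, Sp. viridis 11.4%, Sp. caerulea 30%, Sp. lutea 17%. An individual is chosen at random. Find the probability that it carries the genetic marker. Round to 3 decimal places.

By Bayes' rule, posterior ∝ prior × likelihood:
  Sp. nigra: 0.444 × 0.11 = 0.04884
  Sp. rubra: 0.12 × 0.005 = 0.0006
  Sp. alba: 0.06 × 0.13 = 0.0078
  Sp. viridis: 0.172 × 0.114 = 0.019608
  Sp. caerulea: 0.028 × 0.3 = 0.0084
  Sp. lutea: 0.176 × 0.17 = 0.02992
P(marker) = 0.04884 + 0.0006 + 0.0078 + 0.019608 + 0.0084 + 0.02992 = 0.115168 → 0.115.

0.115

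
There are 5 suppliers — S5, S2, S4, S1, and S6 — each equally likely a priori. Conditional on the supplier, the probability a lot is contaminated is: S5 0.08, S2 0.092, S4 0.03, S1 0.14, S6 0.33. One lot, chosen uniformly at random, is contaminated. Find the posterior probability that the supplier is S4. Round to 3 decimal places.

Since the prior is uniform, the posterior is proportional to the likelihood:
  S5: 0.08
  S2: 0.092
  S4: 0.03
  S1: 0.14
  S6: 0.33
Sum = 0.672.
P(S4 | evidence) = 0.03 / 0.672 ≈ 0.045.

0.045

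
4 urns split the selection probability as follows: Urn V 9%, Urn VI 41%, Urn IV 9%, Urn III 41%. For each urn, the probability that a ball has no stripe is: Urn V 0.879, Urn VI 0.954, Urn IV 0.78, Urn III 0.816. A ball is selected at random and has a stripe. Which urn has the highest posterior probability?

Urn III

Taking complements, P(striped | each) = Urn V 0.121, Urn VI 0.046, Urn IV 0.22, Urn III 0.184.
By Bayes' rule, posterior ∝ prior × likelihood:
  Urn V: 0.09 × 0.121 = 0.01089
  Urn VI: 0.41 × 0.046 = 0.01886
  Urn IV: 0.09 × 0.22 = 0.0198
  Urn III: 0.41 × 0.184 = 0.07544
Total = 0.12499.
Largest term belongs to Urn III, so Urn III is most probable.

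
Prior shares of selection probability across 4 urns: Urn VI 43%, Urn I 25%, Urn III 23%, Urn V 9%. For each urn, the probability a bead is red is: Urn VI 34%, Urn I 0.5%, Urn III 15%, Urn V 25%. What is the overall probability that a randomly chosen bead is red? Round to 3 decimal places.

Compute prior × likelihood for every hypothesis:
  Urn VI: 0.43 × 0.34 = 0.1462
  Urn I: 0.25 × 0.005 = 0.00125
  Urn III: 0.23 × 0.15 = 0.0345
  Urn V: 0.09 × 0.25 = 0.0225
P(red) = 0.1462 + 0.00125 + 0.0345 + 0.0225 = 0.20445 → 0.204.

0.204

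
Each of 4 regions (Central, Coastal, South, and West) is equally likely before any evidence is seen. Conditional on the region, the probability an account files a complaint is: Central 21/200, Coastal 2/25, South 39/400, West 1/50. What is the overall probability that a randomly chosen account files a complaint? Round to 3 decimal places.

With a uniform prior (1/4 each), posterior ∝ likelihood:
  Central: 0.105
  Coastal: 0.08
  South: 0.0975
  West: 0.02
P(complaint) = (1/4) × (0.105 + 0.08 + 0.0975 + 0.02) = 0.3025/4 ≈ 0.076.

0.076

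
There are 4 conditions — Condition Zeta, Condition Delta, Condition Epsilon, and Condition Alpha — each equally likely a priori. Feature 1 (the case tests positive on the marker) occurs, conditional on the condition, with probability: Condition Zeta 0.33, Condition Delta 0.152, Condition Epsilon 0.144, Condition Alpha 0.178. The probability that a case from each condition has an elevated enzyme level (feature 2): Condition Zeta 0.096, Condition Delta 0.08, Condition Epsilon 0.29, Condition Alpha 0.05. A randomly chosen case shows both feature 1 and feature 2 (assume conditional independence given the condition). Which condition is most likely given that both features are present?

With a uniform prior (1/4 each), posterior ∝ likelihood:
  Condition Zeta: 0.33 × 0.096 = 0.03168
  Condition Delta: 0.152 × 0.08 = 0.01216
  Condition Epsilon: 0.144 × 0.29 = 0.04176
  Condition Alpha: 0.178 × 0.05 = 0.0089
Sum = 0.0945.
Largest term belongs to Condition Epsilon, so Condition Epsilon is most probable.

Condition Epsilon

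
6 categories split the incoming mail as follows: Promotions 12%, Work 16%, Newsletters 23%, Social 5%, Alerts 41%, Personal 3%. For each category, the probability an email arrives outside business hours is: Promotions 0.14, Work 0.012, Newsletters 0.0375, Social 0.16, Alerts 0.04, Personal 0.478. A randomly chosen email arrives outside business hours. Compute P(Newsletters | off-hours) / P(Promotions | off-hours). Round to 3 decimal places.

Compute prior × likelihood for every hypothesis:
  Promotions: 0.12 × 0.14 = 0.0168
  Work: 0.16 × 0.012 = 0.00192
  Newsletters: 0.23 × 0.0375 = 0.008625
  Social: 0.05 × 0.16 = 0.008
  Alerts: 0.41 × 0.04 = 0.0164
  Personal: 0.03 × 0.478 = 0.01434
Normalizing constant = 0.066085.
The ratio is 0.008625 / 0.0168 (the normalizer cancels) = 0.513.

0.513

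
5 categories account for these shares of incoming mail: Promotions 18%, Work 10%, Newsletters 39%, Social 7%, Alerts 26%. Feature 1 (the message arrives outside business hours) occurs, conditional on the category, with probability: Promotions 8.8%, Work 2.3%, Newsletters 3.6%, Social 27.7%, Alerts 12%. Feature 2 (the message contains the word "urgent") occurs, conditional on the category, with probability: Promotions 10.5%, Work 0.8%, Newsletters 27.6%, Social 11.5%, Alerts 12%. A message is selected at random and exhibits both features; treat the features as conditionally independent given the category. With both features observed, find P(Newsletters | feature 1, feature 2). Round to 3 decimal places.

By Bayes' rule, posterior ∝ prior × likelihood:
  Promotions: 0.18 × 0.088 × 0.105 = 0.0016632
  Work: 0.1 × 0.023 × 0.008 = 0.0000184
  Newsletters: 0.39 × 0.036 × 0.276 = 0.00387504
  Social: 0.07 × 0.277 × 0.115 = 0.00222985
  Alerts: 0.26 × 0.12 × 0.12 = 0.003744
Normalizing constant = 0.01153049.
P(Newsletters | evidence) = 0.00387504 / 0.01153049 ≈ 0.336.

0.336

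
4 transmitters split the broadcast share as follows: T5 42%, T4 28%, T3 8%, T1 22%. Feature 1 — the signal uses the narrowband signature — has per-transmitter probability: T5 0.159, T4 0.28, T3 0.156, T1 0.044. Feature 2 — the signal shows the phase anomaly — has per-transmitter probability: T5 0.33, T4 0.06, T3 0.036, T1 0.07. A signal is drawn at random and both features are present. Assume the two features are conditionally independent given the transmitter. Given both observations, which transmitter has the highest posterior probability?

Prior × likelihood for each hypothesis:
  T5: 0.42 × 0.159 × 0.33 = 0.0220374
  T4: 0.28 × 0.28 × 0.06 = 0.004704
  T3: 0.08 × 0.156 × 0.036 = 0.00044928
  T1: 0.22 × 0.044 × 0.07 = 0.0006776
Normalizing constant = 0.02786828.
Largest term belongs to T5, so T5 is most probable.

T5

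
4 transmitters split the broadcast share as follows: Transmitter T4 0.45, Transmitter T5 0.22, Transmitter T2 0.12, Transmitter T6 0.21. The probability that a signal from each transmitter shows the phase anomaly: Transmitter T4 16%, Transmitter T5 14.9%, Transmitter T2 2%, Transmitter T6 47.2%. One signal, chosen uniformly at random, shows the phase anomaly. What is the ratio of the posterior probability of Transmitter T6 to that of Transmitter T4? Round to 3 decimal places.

Compute prior × likelihood for every hypothesis:
  Transmitter T4: 0.45 × 0.16 = 0.072
  Transmitter T5: 0.22 × 0.149 = 0.03278
  Transmitter T2: 0.12 × 0.02 = 0.0024
  Transmitter T6: 0.21 × 0.472 = 0.09912
Sum = 0.2063.
The ratio is 0.09912 / 0.072 (the normalizer cancels) = 1.377.

1.377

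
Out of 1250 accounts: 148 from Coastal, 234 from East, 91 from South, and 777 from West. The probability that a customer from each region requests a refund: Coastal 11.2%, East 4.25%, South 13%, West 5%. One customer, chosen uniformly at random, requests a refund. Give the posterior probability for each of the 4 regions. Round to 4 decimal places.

Coastal 0.2147, East 0.1288, South 0.1532, West 0.5032

Compute prior × likelihood for every hypothesis:
  Coastal: 0.1184 × 0.112 = 0.0132608
  East: 0.1872 × 0.0425 = 0.007956
  South: 0.0728 × 0.13 = 0.009464
  West: 0.6216 × 0.05 = 0.03108
Total = 0.0617608.
P(Coastal | refund) = 0.0132608/0.0617608 ≈ 0.2147
P(East | refund) = 0.007956/0.0617608 ≈ 0.1288
P(South | refund) = 0.009464/0.0617608 ≈ 0.1532
P(West | refund) = 0.03108/0.0617608 ≈ 0.5032
(Check: 0.2147+0.1288+0.1532+0.5032 = 0.9999.)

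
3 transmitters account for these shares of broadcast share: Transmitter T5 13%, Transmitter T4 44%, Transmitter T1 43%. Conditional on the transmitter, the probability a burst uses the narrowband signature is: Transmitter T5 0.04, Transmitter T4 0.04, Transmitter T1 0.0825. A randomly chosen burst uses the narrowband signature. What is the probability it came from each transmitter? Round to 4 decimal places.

Prior × likelihood for each hypothesis:
  Transmitter T5: 0.13 × 0.04 = 0.0052
  Transmitter T4: 0.44 × 0.04 = 0.0176
  Transmitter T1: 0.43 × 0.0825 = 0.035475
Sum = 0.058275.
P(Transmitter T5 | narrowband) = 0.0052/0.058275 ≈ 0.0892
P(Transmitter T4 | narrowband) = 0.0176/0.058275 ≈ 0.3020
P(Transmitter T1 | narrowband) = 0.035475/0.058275 ≈ 0.6088
(Check: 0.0892+0.3020+0.6088 = 1.0000.)

Transmitter T5 0.0892, Transmitter T4 0.3020, Transmitter T1 0.6088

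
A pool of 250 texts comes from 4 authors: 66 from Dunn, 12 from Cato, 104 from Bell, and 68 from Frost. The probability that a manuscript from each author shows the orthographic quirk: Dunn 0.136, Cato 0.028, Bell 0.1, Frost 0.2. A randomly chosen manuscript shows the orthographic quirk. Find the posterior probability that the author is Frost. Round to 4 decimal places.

0.4083

By Bayes' rule, posterior ∝ prior × likelihood:
  Dunn: 0.264 × 0.136 = 0.035904
  Cato: 0.048 × 0.028 = 0.001344
  Bell: 0.416 × 0.1 = 0.0416
  Frost: 0.272 × 0.2 = 0.0544
Sum = 0.133248.
P(Frost | evidence) = 0.0544 / 0.133248 ≈ 0.4083.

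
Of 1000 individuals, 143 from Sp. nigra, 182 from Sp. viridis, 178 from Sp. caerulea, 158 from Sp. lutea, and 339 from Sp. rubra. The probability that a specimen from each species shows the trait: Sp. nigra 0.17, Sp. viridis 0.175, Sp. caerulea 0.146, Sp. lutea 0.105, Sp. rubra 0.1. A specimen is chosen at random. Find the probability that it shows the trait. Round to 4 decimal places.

0.1326

Compute prior × likelihood for every hypothesis:
  Sp. nigra: 0.143 × 0.17 = 0.02431
  Sp. viridis: 0.182 × 0.175 = 0.03185
  Sp. caerulea: 0.178 × 0.146 = 0.025988
  Sp. lutea: 0.158 × 0.105 = 0.01659
  Sp. rubra: 0.339 × 0.1 = 0.0339
P(trait) = 0.02431 + 0.03185 + 0.025988 + 0.01659 + 0.0339 = 0.132638 → 0.1326.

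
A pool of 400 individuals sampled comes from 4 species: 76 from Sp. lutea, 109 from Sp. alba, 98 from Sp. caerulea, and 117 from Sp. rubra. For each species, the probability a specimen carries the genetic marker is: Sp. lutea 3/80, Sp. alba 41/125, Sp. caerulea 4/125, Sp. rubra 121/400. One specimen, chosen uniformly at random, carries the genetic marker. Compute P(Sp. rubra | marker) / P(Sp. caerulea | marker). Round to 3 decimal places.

11.286

Prior × likelihood for each hypothesis:
  Sp. lutea: 0.19 × 0.0375 = 0.007125
  Sp. alba: 0.2725 × 0.328 = 0.08938
  Sp. caerulea: 0.245 × 0.032 = 0.00784
  Sp. rubra: 0.2925 × 0.3025 = 0.08848125
Total = 0.19282625.
The ratio is 0.08848125 / 0.00784 (the normalizer cancels) = 11.286.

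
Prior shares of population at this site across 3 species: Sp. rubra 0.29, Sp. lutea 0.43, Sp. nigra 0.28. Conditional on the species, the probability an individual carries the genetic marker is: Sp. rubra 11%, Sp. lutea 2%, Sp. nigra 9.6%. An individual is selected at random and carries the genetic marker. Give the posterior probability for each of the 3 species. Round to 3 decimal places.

Unnormalized posteriors (prior × likelihood):
  Sp. rubra: 0.29 × 0.11 = 0.0319
  Sp. lutea: 0.43 × 0.02 = 0.0086
  Sp. nigra: 0.28 × 0.096 = 0.02688
Total = 0.06738.
P(Sp. rubra | marker) = 0.0319/0.06738 ≈ 0.473
P(Sp. lutea | marker) = 0.0086/0.06738 ≈ 0.128
P(Sp. nigra | marker) = 0.02688/0.06738 ≈ 0.399
(Check: 0.473+0.128+0.399 = 1.000.)

Sp. rubra 0.473, Sp. lutea 0.128, Sp. nigra 0.399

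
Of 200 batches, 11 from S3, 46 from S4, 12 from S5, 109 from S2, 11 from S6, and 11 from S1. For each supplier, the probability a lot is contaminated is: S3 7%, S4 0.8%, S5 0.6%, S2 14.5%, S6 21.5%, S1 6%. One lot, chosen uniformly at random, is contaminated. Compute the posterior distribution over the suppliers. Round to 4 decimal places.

Compute prior × likelihood for every hypothesis:
  S3: 0.055 × 0.07 = 0.00385
  S4: 0.23 × 0.008 = 0.00184
  S5: 0.06 × 0.006 = 0.00036
  S2: 0.545 × 0.145 = 0.079025
  S6: 0.055 × 0.215 = 0.011825
  S1: 0.055 × 0.06 = 0.0033
Sum = 0.1002.
P(S3 | contaminated) = 0.00385/0.1002 ≈ 0.0384
P(S4 | contaminated) = 0.00184/0.1002 ≈ 0.0184
P(S5 | contaminated) = 0.00036/0.1002 ≈ 0.0036
P(S2 | contaminated) = 0.079025/0.1002 ≈ 0.7887
P(S6 | contaminated) = 0.011825/0.1002 ≈ 0.1180
P(S1 | contaminated) = 0.0033/0.1002 ≈ 0.0329

S3 0.0384, S4 0.0184, S5 0.0036, S2 0.7887, S6 0.1180, S1 0.0329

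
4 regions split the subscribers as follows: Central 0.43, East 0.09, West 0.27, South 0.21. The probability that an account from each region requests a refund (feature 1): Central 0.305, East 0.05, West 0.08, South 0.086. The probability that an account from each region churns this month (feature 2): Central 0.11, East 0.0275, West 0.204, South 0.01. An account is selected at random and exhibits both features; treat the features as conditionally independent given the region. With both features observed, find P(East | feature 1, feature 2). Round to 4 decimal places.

By Bayes' rule, posterior ∝ prior × likelihood:
  Central: 0.43 × 0.305 × 0.11 = 0.0144265
  East: 0.09 × 0.05 × 0.0275 = 0.00012375
  West: 0.27 × 0.08 × 0.204 = 0.0044064
  South: 0.21 × 0.086 × 0.01 = 0.0001806
Normalizing constant = 0.01913725.
P(East | evidence) = 0.00012375 / 0.01913725 ≈ 0.0065.

0.0065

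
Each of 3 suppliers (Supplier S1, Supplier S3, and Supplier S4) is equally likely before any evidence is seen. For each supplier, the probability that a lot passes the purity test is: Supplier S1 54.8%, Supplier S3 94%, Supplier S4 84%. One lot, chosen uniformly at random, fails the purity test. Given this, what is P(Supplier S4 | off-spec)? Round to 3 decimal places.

0.238

Taking complements, P(off-spec | each) = Supplier S1 0.452, Supplier S3 0.06, Supplier S4 0.16.
With a uniform prior (1/3 each), posterior ∝ likelihood:
  Supplier S1: 0.452
  Supplier S3: 0.06
  Supplier S4: 0.16
Sum = 0.672.
P(Supplier S4 | evidence) = 0.16 / 0.672 ≈ 0.238.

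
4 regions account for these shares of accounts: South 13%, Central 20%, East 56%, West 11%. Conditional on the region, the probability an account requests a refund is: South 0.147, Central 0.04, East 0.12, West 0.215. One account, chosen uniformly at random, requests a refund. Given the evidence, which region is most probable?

Compute prior × likelihood for every hypothesis:
  South: 0.13 × 0.147 = 0.01911
  Central: 0.2 × 0.04 = 0.008
  East: 0.56 × 0.12 = 0.0672
  West: 0.11 × 0.215 = 0.02365
Sum = 0.11796.
Largest term belongs to East, so East is most probable.

East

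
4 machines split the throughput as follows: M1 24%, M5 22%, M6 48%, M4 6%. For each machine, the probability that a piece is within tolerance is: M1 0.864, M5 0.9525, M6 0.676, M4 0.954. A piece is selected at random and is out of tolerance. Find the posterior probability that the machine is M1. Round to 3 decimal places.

0.162

Taking complements, P(oversize | each) = M1 0.136, M5 0.0475, M6 0.324, M4 0.046.
By Bayes' rule, posterior ∝ prior × likelihood:
  M1: 0.24 × 0.136 = 0.03264
  M5: 0.22 × 0.0475 = 0.01045
  M6: 0.48 × 0.324 = 0.15552
  M4: 0.06 × 0.046 = 0.00276
Normalizing constant = 0.20137.
P(M1 | evidence) = 0.03264 / 0.20137 ≈ 0.162.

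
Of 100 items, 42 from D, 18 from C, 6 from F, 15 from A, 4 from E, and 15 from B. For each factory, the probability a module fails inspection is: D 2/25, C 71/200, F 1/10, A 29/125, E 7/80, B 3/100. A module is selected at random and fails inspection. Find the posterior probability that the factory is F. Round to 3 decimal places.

Prior × likelihood for each hypothesis:
  D: 0.42 × 0.08 = 0.0336
  C: 0.18 × 0.355 = 0.0639
  F: 0.06 × 0.1 = 0.006
  A: 0.15 × 0.232 = 0.0348
  E: 0.04 × 0.0875 = 0.0035
  B: 0.15 × 0.03 = 0.0045
Normalizing constant = 0.1463.
P(F | evidence) = 0.006 / 0.1463 ≈ 0.041.

0.041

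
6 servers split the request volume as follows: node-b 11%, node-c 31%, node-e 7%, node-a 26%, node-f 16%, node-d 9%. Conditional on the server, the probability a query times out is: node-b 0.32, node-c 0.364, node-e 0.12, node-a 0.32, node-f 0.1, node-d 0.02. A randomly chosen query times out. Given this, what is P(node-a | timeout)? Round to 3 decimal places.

Prior × likelihood for each hypothesis:
  node-b: 0.11 × 0.32 = 0.0352
  node-c: 0.31 × 0.364 = 0.11284
  node-e: 0.07 × 0.12 = 0.0084
  node-a: 0.26 × 0.32 = 0.0832
  node-f: 0.16 × 0.1 = 0.016
  node-d: 0.09 × 0.02 = 0.0018
Sum = 0.25744.
P(node-a | evidence) = 0.0832 / 0.25744 ≈ 0.323.

0.323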